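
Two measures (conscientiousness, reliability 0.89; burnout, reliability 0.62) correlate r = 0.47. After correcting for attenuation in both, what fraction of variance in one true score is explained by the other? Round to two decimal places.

0.40

Disattenuated r = 0.47 / √(0.89 × 0.62) = 0.47 / 0.7428 = 0.6327.
Shared true-score variance = 0.6327² = 0.4003 ≈ 0.40.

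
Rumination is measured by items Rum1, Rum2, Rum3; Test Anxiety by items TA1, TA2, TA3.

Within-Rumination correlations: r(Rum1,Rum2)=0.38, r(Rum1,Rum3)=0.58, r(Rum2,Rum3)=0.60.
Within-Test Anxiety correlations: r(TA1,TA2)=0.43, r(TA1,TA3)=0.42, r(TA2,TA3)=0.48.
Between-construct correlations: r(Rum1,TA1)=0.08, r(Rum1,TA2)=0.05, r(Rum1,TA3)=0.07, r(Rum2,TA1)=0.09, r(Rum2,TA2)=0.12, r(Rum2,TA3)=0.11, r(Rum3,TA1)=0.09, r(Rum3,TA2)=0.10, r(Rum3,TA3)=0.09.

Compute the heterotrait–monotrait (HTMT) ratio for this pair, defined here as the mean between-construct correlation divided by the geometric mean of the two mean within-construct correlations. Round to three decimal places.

Mean between = 0.80/9 = 0.0889.
Mean within-Rum = 1.56/3 = 0.5200; mean within-TA = 1.33/3 = 0.4433.
Geometric mean = √(0.5200 × 0.4433) = 0.4801.
HTMT = 0.0889 / 0.4801 = 0.185.

0.185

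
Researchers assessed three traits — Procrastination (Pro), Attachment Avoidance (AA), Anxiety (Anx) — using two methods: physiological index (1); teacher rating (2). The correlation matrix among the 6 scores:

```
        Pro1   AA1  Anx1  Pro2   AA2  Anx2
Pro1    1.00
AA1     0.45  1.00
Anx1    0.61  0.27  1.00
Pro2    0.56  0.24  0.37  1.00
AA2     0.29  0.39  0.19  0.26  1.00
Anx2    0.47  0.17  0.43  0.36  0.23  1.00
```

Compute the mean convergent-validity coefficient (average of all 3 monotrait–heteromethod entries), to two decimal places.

0.46

Convergent values: 0.56, 0.39, 0.43; mean = 1.38/3 = 0.46.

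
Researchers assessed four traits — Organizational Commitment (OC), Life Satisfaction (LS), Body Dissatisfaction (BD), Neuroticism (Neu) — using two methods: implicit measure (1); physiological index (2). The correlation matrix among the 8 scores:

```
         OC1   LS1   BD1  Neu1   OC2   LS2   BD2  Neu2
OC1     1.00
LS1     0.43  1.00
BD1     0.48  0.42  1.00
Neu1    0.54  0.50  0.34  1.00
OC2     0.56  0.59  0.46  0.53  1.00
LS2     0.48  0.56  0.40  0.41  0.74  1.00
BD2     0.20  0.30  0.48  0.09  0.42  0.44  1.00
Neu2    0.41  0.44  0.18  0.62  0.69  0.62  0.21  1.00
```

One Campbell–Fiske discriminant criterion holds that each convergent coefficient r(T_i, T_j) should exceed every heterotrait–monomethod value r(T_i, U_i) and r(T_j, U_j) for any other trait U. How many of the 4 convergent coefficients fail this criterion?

Convergent coefficients and their comparison sets:
OC (methods 1·2): 0.56 vs {0.43, 0.74, 0.48, 0.42, 0.54, 0.69} → fail.
LS (methods 1·2): 0.56 vs {0.43, 0.74, 0.42, 0.44, 0.50, 0.62} → fail.
BD (methods 1·2): 0.48 vs {0.48, 0.42, 0.42, 0.44, 0.34, 0.21} → fail.
Neu (methods 1·2): 0.62 vs {0.54, 0.69, 0.50, 0.62, 0.34, 0.21} → fail.
4 of 4 fail.

4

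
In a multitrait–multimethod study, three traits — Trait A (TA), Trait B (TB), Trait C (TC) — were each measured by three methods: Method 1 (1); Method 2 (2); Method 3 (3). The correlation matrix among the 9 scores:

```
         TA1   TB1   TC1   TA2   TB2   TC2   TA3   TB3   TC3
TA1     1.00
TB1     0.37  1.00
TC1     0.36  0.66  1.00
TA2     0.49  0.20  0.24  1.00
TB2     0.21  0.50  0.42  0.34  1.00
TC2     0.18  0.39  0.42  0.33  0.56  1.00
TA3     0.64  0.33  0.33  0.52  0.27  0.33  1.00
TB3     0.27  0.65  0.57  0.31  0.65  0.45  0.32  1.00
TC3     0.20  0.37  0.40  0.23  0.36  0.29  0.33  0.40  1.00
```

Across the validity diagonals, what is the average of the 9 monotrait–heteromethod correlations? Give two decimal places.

Convergent values: 0.49, 0.64, 0.52, 0.50, 0.65, 0.65, 0.42, 0.40, 0.29; mean = 4.56/9 = 0.51.

0.51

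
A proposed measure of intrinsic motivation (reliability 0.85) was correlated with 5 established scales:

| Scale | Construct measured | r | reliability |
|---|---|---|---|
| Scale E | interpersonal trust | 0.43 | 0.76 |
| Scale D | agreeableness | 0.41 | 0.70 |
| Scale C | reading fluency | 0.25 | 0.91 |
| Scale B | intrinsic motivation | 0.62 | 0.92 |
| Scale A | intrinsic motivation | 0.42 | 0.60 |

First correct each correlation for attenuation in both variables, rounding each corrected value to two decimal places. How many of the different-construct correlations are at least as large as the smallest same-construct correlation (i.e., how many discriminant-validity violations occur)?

Disattenuated r (r / √(r_scale · r_new)):
  Scale E (disc): 0.43 / √(0.76·0.85) = 0.53
  Scale D (disc): 0.41 / √(0.70·0.85) = 0.53
  Scale C (disc): 0.25 / √(0.91·0.85) = 0.28
  Scale B (conv): 0.62 / √(0.92·0.85) = 0.70
  Scale A (conv): 0.42 / √(0.60·0.85) = 0.59
Smallest convergent = 0.59. Discriminant values: 0.53, 0.53, 0.28; count ≥ 0.59 → 0.

0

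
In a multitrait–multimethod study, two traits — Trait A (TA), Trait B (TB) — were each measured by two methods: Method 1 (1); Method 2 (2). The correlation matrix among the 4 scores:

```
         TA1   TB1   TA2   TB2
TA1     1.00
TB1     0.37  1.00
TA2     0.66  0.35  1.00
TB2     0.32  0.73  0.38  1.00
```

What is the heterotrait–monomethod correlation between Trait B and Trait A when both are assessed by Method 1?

Different traits, same method: r(TB1, TA1) = 0.37.

0.37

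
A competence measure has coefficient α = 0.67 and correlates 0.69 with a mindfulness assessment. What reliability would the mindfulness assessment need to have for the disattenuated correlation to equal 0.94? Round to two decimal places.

0.80

r_true = r_obs / √(r_xx · r_yy) ⇒ 0.94 = 0.69 / √(0.67 · r_yy).
√(0.67 · r_yy) = 0.69 / 0.94 = 0.7340; 0.67 · r_yy = 0.5388; r_yy = 0.5388 / 0.67 ≈ 0.80.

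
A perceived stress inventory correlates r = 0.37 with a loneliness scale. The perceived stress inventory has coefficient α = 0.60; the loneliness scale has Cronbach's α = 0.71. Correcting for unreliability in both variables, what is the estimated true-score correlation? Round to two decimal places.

r_true = r_obs / √(r_xx · r_yy) = 0.37 / √(0.60 × 0.71) = 0.37 / √0.4260 = 0.37 / 0.6527 ≈ 0.57.

0.57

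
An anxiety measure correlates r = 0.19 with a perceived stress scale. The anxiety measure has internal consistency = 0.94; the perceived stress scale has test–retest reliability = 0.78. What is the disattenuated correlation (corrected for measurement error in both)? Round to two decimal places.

0.22

r_true = r_obs / √(r_xx · r_yy) = 0.19 / √(0.94 × 0.78) = 0.19 / √0.7332 = 0.19 / 0.8563 ≈ 0.22.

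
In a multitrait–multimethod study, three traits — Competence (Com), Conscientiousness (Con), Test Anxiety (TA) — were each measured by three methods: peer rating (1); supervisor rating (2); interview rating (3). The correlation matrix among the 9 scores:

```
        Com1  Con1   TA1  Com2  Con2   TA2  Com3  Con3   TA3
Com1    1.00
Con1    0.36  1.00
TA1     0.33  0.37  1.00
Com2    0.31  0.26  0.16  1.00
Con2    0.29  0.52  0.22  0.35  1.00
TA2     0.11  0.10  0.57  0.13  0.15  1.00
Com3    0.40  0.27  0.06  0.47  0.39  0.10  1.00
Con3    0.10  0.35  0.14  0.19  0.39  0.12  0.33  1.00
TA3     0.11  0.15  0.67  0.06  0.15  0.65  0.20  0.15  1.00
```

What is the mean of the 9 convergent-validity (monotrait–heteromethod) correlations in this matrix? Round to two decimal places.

0.48

Convergent values: 0.31, 0.40, 0.47, 0.52, 0.35, 0.39, 0.57, 0.67, 0.65; mean = 4.33/9 = 0.48.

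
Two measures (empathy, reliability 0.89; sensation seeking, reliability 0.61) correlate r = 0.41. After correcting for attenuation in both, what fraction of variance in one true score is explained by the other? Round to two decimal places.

Disattenuated r = 0.41 / √(0.89 × 0.61) = 0.41 / 0.7368 = 0.5565.
Shared true-score variance = 0.5565² = 0.3097 ≈ 0.31.

0.31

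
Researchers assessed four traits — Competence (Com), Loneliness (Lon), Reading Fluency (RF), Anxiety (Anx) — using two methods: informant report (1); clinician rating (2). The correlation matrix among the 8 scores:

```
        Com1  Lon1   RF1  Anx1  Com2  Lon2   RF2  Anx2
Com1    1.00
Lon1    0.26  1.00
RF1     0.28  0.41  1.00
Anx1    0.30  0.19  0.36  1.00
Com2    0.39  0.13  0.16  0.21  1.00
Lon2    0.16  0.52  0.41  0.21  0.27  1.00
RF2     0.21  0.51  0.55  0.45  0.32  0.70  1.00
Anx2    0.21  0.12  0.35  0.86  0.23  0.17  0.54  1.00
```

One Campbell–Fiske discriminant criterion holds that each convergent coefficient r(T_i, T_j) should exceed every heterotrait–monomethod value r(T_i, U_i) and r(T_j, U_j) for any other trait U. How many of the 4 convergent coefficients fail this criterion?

2

Each convergent coefficient versus the relevant comparison correlations:
Com (methods 1·2): 0.39 vs {0.26, 0.27, 0.28, 0.32, 0.30, 0.23} → pass.
Lon (methods 1·2): 0.52 vs {0.26, 0.27, 0.41, 0.70, 0.19, 0.17} → fail.
RF (methods 1·2): 0.55 vs {0.28, 0.32, 0.41, 0.70, 0.36, 0.54} → fail.
Anx (methods 1·2): 0.86 vs {0.30, 0.23, 0.19, 0.17, 0.36, 0.54} → pass.
2 of 4 fail.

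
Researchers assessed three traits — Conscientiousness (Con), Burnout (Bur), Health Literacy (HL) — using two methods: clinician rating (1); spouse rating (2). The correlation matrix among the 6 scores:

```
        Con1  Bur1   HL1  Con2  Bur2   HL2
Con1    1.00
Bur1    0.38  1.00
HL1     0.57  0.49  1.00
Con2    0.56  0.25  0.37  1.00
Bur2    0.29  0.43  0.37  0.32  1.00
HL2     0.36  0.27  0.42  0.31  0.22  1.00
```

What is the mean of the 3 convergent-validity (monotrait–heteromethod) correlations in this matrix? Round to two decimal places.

Convergent values: 0.56, 0.43, 0.42; mean = 1.41/3 = 0.47.

0.47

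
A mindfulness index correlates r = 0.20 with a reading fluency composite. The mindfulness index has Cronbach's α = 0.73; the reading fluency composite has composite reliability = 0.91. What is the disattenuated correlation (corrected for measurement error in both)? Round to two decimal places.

0.25

r_true = r_obs / √(r_xx · r_yy) = 0.20 / √(0.73 × 0.91) = 0.20 / √0.6643 = 0.20 / 0.8150 ≈ 0.25.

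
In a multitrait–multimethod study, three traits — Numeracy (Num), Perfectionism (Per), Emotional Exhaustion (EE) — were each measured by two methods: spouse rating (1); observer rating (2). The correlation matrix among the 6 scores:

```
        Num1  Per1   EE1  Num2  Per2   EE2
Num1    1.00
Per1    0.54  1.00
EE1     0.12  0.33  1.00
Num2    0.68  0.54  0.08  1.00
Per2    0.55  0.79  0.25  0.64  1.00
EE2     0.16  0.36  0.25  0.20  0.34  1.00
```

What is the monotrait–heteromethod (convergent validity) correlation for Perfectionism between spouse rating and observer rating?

0.79

Same trait (Per), different methods: r(Per1, Per2) = 0.79.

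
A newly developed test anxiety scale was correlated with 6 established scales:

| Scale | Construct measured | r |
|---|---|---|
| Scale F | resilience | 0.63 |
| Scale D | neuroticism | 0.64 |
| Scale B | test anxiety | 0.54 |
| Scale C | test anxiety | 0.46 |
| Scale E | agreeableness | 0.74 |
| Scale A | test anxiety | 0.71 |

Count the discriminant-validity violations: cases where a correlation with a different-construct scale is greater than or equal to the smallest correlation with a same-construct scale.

Convergent (same construct = test anxiety): Scale B, Scale C, Scale A.
Smallest convergent = 0.46. Discriminant values: 0.63, 0.64, 0.74; count ≥ 0.46 → 3.

3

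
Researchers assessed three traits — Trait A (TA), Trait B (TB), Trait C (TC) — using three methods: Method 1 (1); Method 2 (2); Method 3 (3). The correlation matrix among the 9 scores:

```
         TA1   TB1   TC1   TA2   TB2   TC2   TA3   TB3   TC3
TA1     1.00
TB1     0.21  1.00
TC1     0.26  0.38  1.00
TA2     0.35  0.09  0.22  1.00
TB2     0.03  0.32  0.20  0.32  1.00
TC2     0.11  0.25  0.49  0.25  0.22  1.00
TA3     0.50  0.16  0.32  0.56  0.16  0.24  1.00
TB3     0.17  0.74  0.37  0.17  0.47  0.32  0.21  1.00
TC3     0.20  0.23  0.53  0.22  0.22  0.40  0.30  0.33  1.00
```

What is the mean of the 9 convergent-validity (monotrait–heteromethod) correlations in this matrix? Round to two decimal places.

0.48

Convergent values: 0.35, 0.50, 0.56, 0.32, 0.74, 0.47, 0.49, 0.53, 0.40; mean = 4.36/9 = 0.48.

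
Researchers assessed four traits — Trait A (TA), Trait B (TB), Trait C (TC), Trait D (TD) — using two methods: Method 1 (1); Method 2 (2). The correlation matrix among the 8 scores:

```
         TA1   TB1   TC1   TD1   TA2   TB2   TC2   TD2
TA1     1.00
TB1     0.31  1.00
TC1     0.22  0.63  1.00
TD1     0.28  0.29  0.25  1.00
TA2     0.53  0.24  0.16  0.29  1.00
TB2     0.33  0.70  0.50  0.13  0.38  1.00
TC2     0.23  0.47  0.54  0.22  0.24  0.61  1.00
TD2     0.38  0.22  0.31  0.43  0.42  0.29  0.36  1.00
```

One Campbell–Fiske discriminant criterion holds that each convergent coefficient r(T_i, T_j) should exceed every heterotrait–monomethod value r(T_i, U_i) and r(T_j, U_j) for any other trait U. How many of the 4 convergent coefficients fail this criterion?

Convergent coefficients and their comparison sets:
TA (methods 1·2): 0.53 vs {0.31, 0.38, 0.22, 0.24, 0.28, 0.42} → pass.
TB (methods 1·2): 0.70 vs {0.31, 0.38, 0.63, 0.61, 0.29, 0.29} → pass.
TC (methods 1·2): 0.54 vs {0.22, 0.24, 0.63, 0.61, 0.25, 0.36} → fail.
TD (methods 1·2): 0.43 vs {0.28, 0.42, 0.29, 0.29, 0.25, 0.36} → pass.
1 of 4 fail.

1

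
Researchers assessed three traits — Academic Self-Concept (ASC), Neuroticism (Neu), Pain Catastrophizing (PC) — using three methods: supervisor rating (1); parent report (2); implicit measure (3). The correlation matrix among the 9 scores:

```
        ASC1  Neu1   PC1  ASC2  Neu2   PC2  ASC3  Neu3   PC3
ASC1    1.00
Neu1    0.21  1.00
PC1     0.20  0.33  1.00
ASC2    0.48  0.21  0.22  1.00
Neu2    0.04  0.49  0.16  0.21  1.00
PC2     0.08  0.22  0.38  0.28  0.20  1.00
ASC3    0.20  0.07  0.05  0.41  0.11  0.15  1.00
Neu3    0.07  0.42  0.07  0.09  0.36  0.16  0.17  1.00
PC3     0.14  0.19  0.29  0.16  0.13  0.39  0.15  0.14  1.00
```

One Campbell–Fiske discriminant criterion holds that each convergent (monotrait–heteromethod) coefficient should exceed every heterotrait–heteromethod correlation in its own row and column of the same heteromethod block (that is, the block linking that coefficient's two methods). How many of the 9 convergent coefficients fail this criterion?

0

Checking each validity diagonal entry against its comparison values:
ASC (methods 1·2): 0.48 vs {0.04, 0.21, 0.08, 0.22} → pass.
ASC (methods 1·3): 0.20 vs {0.07, 0.07, 0.14, 0.05} → pass.
ASC (methods 2·3): 0.41 vs {0.09, 0.11, 0.16, 0.15} → pass.
Neu (methods 1·2): 0.49 vs {0.21, 0.04, 0.22, 0.16} → pass.
Neu (methods 1·3): 0.42 vs {0.07, 0.07, 0.19, 0.07} → pass.
Neu (methods 2·3): 0.36 vs {0.11, 0.09, 0.13, 0.16} → pass.
PC (methods 1·2): 0.38 vs {0.22, 0.08, 0.16, 0.22} → pass.
PC (methods 1·3): 0.29 vs {0.05, 0.14, 0.07, 0.19} → pass.
PC (methods 2·3): 0.39 vs {0.15, 0.16, 0.16, 0.13} → pass.
0 of 9 fail.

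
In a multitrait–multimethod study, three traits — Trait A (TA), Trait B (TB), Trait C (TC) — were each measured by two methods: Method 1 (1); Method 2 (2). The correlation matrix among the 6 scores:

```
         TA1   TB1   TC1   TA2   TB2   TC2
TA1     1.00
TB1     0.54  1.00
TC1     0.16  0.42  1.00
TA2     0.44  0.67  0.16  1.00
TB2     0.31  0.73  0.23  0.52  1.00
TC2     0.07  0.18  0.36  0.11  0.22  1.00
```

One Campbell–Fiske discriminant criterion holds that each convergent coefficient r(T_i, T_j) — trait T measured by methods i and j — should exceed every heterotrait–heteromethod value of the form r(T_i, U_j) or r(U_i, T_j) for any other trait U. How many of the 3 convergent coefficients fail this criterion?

Each convergent coefficient versus the relevant comparison correlations:
TA (methods 1·2): 0.44 vs {0.31, 0.67, 0.07, 0.16} → fail.
TB (methods 1·2): 0.73 vs {0.67, 0.31, 0.18, 0.23} → pass.
TC (methods 1·2): 0.36 vs {0.16, 0.07, 0.23, 0.18} → pass.
1 of 3 fail.

1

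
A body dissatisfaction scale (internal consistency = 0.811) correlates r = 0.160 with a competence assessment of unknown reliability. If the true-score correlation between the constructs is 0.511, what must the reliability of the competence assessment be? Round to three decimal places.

r_true = r_obs / √(r_xx · r_yy) ⇒ 0.511 = 0.160 / √(0.811 · r_yy).
√(0.811 · r_yy) = 0.160 / 0.511 = 0.3131; 0.811 · r_yy = 0.0980; r_yy = 0.0980 / 0.811 ≈ 0.121.

0.121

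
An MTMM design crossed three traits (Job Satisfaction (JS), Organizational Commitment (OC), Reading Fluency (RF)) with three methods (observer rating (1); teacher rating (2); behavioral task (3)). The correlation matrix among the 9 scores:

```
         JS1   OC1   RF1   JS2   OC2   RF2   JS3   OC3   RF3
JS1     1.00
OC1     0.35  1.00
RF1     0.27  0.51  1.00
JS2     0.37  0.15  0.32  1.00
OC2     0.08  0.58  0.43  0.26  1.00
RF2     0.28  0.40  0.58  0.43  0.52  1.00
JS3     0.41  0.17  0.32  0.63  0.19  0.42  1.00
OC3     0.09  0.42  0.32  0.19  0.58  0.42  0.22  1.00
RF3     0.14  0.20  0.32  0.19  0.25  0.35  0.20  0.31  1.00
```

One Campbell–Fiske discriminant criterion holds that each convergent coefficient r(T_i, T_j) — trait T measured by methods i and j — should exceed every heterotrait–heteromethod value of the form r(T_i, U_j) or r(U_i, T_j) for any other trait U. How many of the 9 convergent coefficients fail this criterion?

Each convergent coefficient versus the relevant comparison correlations:
JS (methods 1·2): 0.37 vs {0.08, 0.15, 0.28, 0.32} → pass.
JS (methods 1·3): 0.41 vs {0.09, 0.17, 0.14, 0.32} → pass.
JS (methods 2·3): 0.63 vs {0.19, 0.19, 0.19, 0.42} → pass.
OC (methods 1·2): 0.58 vs {0.15, 0.08, 0.40, 0.43} → pass.
OC (methods 1·3): 0.42 vs {0.17, 0.09, 0.20, 0.32} → pass.
OC (methods 2·3): 0.58 vs {0.19, 0.19, 0.25, 0.42} → pass.
RF (methods 1·2): 0.58 vs {0.32, 0.28, 0.43, 0.40} → pass.
RF (methods 1·3): 0.32 vs {0.32, 0.14, 0.32, 0.20} → fail.
RF (methods 2·3): 0.35 vs {0.42, 0.19, 0.42, 0.25} → fail.
2 of 9 fail.

2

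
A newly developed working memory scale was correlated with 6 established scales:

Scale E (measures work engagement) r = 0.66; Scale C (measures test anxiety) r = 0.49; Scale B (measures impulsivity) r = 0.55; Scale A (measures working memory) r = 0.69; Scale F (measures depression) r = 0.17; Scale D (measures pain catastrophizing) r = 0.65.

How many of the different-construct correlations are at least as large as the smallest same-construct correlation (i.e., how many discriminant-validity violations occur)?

0

Convergent (same construct = working memory): Scale A.
Smallest convergent = 0.69. Discriminant values: 0.66, 0.49, 0.55, 0.17, 0.65; count ≥ 0.69 → 0.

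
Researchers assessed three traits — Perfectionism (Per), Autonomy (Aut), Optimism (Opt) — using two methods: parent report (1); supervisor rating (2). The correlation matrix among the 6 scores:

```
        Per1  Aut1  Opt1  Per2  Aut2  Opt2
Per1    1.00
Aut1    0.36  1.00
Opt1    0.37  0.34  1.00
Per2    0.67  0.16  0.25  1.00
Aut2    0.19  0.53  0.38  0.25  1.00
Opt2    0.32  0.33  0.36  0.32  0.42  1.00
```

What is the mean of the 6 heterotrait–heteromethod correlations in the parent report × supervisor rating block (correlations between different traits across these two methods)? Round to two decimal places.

0.27

HTHM values (method 1 × method 2): 0.19, 0.32, 0.16, 0.33, 0.25, 0.38; mean = 1.63/6 = 0.27.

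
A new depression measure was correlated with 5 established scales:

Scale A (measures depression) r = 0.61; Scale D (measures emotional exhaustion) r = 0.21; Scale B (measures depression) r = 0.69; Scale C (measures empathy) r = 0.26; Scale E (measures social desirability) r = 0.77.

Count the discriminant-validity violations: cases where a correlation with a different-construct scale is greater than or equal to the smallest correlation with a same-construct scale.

1

Convergent (same construct = depression): Scale A, Scale B.
Smallest convergent = 0.61. Discriminant values: 0.21, 0.26, 0.77; count ≥ 0.61 → 1.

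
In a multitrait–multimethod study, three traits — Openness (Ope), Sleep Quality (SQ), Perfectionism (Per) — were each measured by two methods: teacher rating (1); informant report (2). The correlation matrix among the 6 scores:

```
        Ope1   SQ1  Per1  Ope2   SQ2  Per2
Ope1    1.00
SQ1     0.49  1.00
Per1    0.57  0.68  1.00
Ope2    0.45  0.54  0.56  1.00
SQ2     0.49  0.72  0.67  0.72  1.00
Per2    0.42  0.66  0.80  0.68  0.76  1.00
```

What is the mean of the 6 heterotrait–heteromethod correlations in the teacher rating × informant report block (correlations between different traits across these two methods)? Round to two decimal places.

HTHM values (method 1 × method 2): 0.49, 0.42, 0.54, 0.66, 0.56, 0.67; mean = 3.34/6 = 0.56.

0.56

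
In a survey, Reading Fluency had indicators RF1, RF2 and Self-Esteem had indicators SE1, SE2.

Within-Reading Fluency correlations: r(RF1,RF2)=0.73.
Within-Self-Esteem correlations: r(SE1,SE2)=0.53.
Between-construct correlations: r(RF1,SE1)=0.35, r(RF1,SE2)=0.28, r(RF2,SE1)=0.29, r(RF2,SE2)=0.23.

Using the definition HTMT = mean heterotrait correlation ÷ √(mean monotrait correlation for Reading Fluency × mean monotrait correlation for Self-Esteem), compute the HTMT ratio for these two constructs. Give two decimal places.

0.46

Mean between = 1.15/4 = 0.2875.
Mean within-RF = 0.73/1 = 0.7300; mean within-SE = 0.53/1 = 0.5300.
Geometric mean = √(0.7300 × 0.5300) = 0.6220.
HTMT = 0.2875 / 0.6220 = 0.46.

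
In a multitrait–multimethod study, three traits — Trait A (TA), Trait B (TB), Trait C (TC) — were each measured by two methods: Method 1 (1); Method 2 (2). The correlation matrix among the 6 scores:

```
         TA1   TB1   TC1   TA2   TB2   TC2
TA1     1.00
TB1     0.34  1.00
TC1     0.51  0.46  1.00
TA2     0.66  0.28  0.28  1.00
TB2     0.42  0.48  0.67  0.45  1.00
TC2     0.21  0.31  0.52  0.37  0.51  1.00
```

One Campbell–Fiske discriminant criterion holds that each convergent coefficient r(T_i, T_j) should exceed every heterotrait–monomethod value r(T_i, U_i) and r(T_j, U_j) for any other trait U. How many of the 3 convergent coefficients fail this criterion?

Each convergent coefficient versus the relevant comparison correlations:
TA (methods 1·2): 0.66 vs {0.34, 0.45, 0.51, 0.37} → pass.
TB (methods 1·2): 0.48 vs {0.34, 0.45, 0.46, 0.51} → fail.
TC (methods 1·2): 0.52 vs {0.51, 0.37, 0.46, 0.51} → pass.
1 of 3 fail.

1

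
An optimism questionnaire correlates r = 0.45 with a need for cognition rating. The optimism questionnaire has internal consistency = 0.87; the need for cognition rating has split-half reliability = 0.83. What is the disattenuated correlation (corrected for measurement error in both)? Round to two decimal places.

0.53

r_true = r_obs / √(r_xx · r_yy) = 0.45 / √(0.87 × 0.83) = 0.45 / √0.7221 = 0.45 / 0.8498 ≈ 0.53.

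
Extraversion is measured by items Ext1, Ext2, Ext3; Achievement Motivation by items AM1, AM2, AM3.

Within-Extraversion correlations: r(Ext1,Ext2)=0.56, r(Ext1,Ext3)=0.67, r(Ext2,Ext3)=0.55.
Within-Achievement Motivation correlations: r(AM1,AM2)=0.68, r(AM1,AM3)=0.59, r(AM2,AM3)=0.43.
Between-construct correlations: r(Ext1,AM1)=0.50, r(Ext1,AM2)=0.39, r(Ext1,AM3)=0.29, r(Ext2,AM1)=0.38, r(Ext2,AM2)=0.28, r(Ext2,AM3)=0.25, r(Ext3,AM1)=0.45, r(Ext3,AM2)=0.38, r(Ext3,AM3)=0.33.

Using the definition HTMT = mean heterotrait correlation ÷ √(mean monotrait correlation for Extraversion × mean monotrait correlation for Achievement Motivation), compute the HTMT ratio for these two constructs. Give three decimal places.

0.623

Mean between = 3.25/9 = 0.3611.
Mean within-Ext = 1.78/3 = 0.5933; mean within-AM = 1.70/3 = 0.5667.
Geometric mean = √(0.5933 × 0.5667) = 0.5798.
HTMT = 0.3611 / 0.5798 = 0.623.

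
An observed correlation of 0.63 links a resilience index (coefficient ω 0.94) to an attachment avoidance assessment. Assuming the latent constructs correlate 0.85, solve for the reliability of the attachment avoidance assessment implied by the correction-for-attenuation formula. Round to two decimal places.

0.58

r_true = r_obs / √(r_xx · r_yy) ⇒ 0.85 = 0.63 / √(0.94 · r_yy).
√(0.94 · r_yy) = 0.63 / 0.85 = 0.7412; 0.94 · r_yy = 0.5494; r_yy = 0.5494 / 0.94 ≈ 0.58.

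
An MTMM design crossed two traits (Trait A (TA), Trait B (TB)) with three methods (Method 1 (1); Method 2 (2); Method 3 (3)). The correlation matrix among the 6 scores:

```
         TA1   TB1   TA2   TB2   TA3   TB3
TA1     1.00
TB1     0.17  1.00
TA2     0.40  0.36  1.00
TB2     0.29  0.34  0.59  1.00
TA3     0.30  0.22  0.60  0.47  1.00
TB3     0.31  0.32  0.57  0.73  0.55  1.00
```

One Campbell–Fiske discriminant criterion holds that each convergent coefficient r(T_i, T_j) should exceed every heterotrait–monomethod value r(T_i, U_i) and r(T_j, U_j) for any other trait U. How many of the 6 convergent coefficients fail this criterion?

Checking each validity diagonal entry against its comparison values:
TA (methods 1·2): 0.40 vs {0.17, 0.59} → fail.
TA (methods 1·3): 0.30 vs {0.17, 0.55} → fail.
TA (methods 2·3): 0.60 vs {0.59, 0.55} → pass.
TB (methods 1·2): 0.34 vs {0.17, 0.59} → fail.
TB (methods 1·3): 0.32 vs {0.17, 0.55} → fail.
TB (methods 2·3): 0.73 vs {0.59, 0.55} → pass.
4 of 6 fail.

4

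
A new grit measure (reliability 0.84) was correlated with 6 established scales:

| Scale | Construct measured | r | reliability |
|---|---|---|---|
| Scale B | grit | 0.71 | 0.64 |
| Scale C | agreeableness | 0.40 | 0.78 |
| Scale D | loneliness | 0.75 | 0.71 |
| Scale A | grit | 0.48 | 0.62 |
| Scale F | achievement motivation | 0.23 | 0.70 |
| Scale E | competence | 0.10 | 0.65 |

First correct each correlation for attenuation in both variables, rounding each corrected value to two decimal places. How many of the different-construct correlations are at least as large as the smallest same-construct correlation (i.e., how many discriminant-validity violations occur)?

Disattenuated r (r / √(r_scale · r_new)):
  Scale B (conv): 0.71 / √(0.64·0.84) = 0.97
  Scale C (disc): 0.40 / √(0.78·0.84) = 0.49
  Scale D (disc): 0.75 / √(0.71·0.84) = 0.97
  Scale A (conv): 0.48 / √(0.62·0.84) = 0.67
  Scale F (disc): 0.23 / √(0.70·0.84) = 0.30
  Scale E (disc): 0.10 / √(0.65·0.84) = 0.14
Smallest convergent = 0.67. Discriminant values: 0.49, 0.97, 0.30, 0.14; count ≥ 0.67 → 1.

1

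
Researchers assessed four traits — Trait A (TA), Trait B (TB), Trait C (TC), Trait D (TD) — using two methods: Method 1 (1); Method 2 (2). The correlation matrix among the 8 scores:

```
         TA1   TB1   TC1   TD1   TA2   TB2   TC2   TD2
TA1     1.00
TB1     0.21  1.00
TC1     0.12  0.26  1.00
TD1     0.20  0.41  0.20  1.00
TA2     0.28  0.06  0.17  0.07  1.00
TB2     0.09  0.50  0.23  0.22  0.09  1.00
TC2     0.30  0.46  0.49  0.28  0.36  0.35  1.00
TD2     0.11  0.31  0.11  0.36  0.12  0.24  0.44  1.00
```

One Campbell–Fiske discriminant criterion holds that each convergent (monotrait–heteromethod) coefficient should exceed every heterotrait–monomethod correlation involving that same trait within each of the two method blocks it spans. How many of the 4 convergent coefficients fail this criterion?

2

Convergent coefficients and their comparison sets:
TA (methods 1·2): 0.28 vs {0.21, 0.09, 0.12, 0.36, 0.20, 0.12} → fail.
TB (methods 1·2): 0.50 vs {0.21, 0.09, 0.26, 0.35, 0.41, 0.24} → pass.
TC (methods 1·2): 0.49 vs {0.12, 0.36, 0.26, 0.35, 0.20, 0.44} → pass.
TD (methods 1·2): 0.36 vs {0.20, 0.12, 0.41, 0.24, 0.20, 0.44} → fail.
2 of 4 fail.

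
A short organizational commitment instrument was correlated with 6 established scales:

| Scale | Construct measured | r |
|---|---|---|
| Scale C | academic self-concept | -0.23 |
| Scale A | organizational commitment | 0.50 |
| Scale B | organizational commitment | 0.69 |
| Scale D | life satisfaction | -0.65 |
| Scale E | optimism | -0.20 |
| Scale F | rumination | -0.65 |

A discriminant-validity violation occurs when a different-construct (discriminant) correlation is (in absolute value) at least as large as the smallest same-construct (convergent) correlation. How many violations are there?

Convergent (same construct = organizational commitment): Scale A, Scale B.
Smallest convergent = 0.50. Discriminant |r|: 0.23, 0.65, 0.20, 0.65; count ≥ 0.50 → 2.

2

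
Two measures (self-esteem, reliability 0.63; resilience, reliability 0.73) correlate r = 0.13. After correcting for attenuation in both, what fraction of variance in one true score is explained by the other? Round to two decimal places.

Disattenuated r = 0.13 / √(0.63 × 0.73) = 0.13 / 0.6782 = 0.1917.
Shared true-score variance = 0.1917² = 0.0367 ≈ 0.04.

0.04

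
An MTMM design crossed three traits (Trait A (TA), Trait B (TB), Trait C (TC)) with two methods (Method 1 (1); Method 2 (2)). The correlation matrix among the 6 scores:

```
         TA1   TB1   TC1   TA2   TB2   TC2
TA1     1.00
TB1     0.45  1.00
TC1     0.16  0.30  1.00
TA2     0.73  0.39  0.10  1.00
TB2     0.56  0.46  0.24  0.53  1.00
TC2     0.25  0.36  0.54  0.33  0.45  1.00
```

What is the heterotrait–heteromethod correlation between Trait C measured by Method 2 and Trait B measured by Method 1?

0.36

Different traits and methods: r(TC2, TB1) = 0.36.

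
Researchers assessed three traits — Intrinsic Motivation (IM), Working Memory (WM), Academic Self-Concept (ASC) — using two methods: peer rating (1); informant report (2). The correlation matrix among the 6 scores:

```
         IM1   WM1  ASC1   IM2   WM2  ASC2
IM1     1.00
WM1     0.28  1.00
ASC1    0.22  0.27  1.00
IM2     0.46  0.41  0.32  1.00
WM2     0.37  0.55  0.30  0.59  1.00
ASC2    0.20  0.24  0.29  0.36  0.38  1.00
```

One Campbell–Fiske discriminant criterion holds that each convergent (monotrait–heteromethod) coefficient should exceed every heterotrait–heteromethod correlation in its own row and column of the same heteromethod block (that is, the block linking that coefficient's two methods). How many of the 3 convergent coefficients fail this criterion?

Checking each validity diagonal entry against its comparison values:
IM (methods 1·2): 0.46 vs {0.37, 0.41, 0.20, 0.32} → pass.
WM (methods 1·2): 0.55 vs {0.41, 0.37, 0.24, 0.30} → pass.
ASC (methods 1·2): 0.29 vs {0.32, 0.20, 0.30, 0.24} → fail.
1 of 3 fail.

1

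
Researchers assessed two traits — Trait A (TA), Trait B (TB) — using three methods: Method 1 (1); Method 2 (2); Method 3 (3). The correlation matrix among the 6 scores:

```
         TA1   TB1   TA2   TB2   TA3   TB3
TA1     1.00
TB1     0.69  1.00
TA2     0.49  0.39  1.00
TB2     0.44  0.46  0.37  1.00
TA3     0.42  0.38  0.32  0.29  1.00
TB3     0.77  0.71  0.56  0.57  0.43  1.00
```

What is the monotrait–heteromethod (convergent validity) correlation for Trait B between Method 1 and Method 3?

Same trait (TB), different methods: r(TB1, TB3) = 0.71.

0.71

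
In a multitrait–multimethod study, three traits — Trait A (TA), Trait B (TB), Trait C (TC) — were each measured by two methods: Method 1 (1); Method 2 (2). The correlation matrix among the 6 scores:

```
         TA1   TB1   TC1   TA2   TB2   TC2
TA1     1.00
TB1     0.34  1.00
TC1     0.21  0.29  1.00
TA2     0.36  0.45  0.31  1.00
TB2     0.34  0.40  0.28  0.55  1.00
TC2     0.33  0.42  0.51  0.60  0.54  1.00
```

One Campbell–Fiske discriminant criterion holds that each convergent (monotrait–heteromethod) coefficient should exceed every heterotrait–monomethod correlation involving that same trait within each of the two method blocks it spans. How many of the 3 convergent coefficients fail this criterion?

Checking each validity diagonal entry against its comparison values:
TA (methods 1·2): 0.36 vs {0.34, 0.55, 0.21, 0.60} → fail.
TB (methods 1·2): 0.40 vs {0.34, 0.55, 0.29, 0.54} → fail.
TC (methods 1·2): 0.51 vs {0.21, 0.60, 0.29, 0.54} → fail.
3 of 3 fail.

3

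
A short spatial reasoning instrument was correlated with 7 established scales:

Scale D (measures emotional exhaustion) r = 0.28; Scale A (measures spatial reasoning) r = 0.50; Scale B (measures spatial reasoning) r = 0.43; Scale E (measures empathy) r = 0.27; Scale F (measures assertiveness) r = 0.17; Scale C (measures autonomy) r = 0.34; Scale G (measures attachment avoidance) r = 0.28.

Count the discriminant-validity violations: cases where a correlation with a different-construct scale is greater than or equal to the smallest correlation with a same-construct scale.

Convergent (same construct = spatial reasoning): Scale A, Scale B.
Smallest convergent = 0.43. Discriminant values: 0.28, 0.27, 0.17, 0.34, 0.28; count ≥ 0.43 → 0.

0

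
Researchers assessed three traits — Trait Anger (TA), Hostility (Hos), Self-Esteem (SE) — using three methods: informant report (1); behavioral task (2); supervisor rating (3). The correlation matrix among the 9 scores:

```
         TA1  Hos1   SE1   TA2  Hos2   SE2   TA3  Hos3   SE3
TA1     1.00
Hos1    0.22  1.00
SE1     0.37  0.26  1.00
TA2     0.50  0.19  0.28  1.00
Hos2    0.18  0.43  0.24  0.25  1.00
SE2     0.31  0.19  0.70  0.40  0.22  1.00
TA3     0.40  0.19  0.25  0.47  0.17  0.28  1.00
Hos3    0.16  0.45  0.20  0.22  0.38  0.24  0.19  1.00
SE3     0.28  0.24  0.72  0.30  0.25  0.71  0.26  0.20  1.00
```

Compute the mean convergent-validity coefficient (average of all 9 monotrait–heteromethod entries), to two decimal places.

0.53

Convergent values: 0.50, 0.40, 0.47, 0.43, 0.45, 0.38, 0.70, 0.72, 0.71; mean = 4.76/9 = 0.53.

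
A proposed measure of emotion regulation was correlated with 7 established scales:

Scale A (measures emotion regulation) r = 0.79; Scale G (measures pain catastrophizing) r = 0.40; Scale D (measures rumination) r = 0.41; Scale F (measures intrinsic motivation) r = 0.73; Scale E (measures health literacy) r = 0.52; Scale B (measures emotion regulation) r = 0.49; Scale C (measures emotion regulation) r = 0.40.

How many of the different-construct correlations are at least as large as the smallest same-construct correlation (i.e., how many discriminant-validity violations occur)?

4

Convergent (same construct = emotion regulation): Scale A, Scale B, Scale C.
Smallest convergent = 0.40. Discriminant values: 0.40, 0.41, 0.73, 0.52; count ≥ 0.40 → 4.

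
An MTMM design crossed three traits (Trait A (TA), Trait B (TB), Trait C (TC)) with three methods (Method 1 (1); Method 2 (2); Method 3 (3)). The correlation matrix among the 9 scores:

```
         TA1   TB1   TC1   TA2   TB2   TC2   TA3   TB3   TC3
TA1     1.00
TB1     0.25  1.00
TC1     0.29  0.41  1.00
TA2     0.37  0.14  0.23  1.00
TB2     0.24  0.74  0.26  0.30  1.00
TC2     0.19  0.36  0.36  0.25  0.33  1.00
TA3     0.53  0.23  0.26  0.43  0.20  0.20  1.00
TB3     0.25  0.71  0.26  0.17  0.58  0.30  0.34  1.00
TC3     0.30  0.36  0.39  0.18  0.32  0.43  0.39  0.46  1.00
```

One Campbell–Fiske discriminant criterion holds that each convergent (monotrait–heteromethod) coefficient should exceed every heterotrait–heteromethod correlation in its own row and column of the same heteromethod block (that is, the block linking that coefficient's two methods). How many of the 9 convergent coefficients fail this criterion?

1

Convergent coefficients and their comparison sets:
TA (methods 1·2): 0.37 vs {0.24, 0.14, 0.19, 0.23} → pass.
TA (methods 1·3): 0.53 vs {0.25, 0.23, 0.30, 0.26} → pass.
TA (methods 2·3): 0.43 vs {0.17, 0.20, 0.18, 0.20} → pass.
TB (methods 1·2): 0.74 vs {0.14, 0.24, 0.36, 0.26} → pass.
TB (methods 1·3): 0.71 vs {0.23, 0.25, 0.36, 0.26} → pass.
TB (methods 2·3): 0.58 vs {0.20, 0.17, 0.32, 0.30} → pass.
TC (methods 1·2): 0.36 vs {0.23, 0.19, 0.26, 0.36} → fail.
TC (methods 1·3): 0.39 vs {0.26, 0.30, 0.26, 0.36} → pass.
TC (methods 2·3): 0.43 vs {0.20, 0.18, 0.30, 0.32} → pass.
1 of 9 fail.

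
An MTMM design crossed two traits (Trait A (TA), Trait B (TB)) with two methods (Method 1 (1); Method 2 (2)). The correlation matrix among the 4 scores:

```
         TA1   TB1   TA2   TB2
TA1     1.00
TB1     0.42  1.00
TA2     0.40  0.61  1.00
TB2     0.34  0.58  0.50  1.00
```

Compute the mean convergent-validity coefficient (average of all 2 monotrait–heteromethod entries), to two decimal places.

Convergent values: 0.40, 0.58; mean = 0.98/2 = 0.49.

0.49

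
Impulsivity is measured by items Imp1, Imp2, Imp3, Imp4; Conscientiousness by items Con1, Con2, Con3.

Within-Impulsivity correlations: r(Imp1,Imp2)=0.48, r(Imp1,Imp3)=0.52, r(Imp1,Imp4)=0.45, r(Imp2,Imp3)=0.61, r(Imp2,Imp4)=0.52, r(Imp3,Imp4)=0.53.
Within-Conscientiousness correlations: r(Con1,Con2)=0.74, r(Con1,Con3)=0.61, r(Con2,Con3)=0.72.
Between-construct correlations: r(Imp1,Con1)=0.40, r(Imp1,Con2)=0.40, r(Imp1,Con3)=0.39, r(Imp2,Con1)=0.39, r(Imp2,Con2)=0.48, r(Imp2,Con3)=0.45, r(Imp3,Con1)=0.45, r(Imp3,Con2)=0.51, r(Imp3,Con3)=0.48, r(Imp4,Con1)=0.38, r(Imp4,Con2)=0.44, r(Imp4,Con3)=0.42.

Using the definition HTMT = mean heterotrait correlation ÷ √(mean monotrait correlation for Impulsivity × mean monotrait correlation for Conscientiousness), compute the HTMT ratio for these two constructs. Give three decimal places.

Mean heterotrait r = 5.19/12 = 0.4325.
Mean within-Imp = 3.11/6 = 0.5183; mean within-Con = 2.07/3 = 0.6900.
Geometric mean = √(0.5183 × 0.6900) = 0.5980.
HTMT = 0.4325 / 0.5980 = 0.723.

0.723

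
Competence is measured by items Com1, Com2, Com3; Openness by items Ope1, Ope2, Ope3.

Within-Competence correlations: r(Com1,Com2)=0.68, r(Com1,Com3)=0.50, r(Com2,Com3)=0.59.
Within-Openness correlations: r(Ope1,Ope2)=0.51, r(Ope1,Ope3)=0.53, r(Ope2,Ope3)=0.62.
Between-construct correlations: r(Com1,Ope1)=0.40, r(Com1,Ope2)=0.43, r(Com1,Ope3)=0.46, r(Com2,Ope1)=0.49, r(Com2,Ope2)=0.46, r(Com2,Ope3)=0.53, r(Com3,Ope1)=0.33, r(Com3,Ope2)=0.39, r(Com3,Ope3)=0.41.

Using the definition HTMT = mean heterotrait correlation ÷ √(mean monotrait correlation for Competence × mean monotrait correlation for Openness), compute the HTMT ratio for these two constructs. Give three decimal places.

Mean between = 3.90/9 = 0.4333.
Mean within-Com = 1.77/3 = 0.5900; mean within-Ope = 1.66/3 = 0.5533.
Geometric mean = √(0.5900 × 0.5533) = 0.5714.
HTMT = 0.4333 / 0.5714 = 0.758.

0.758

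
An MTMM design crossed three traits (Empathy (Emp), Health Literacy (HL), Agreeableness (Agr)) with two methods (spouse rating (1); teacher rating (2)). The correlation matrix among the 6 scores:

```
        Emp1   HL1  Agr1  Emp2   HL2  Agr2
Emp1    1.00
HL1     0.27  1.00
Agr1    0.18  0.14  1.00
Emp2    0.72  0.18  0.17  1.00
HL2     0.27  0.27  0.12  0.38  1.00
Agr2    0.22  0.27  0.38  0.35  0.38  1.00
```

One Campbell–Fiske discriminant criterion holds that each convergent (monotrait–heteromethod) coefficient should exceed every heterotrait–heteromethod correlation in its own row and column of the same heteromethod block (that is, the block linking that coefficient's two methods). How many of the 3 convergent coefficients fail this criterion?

1

Checking each validity diagonal entry against its comparison values:
Emp (methods 1·2): 0.72 vs {0.27, 0.18, 0.22, 0.17} → pass.
HL (methods 1·2): 0.27 vs {0.18, 0.27, 0.27, 0.12} → fail.
Agr (methods 1·2): 0.38 vs {0.17, 0.22, 0.12, 0.27} → pass.
1 of 3 fail.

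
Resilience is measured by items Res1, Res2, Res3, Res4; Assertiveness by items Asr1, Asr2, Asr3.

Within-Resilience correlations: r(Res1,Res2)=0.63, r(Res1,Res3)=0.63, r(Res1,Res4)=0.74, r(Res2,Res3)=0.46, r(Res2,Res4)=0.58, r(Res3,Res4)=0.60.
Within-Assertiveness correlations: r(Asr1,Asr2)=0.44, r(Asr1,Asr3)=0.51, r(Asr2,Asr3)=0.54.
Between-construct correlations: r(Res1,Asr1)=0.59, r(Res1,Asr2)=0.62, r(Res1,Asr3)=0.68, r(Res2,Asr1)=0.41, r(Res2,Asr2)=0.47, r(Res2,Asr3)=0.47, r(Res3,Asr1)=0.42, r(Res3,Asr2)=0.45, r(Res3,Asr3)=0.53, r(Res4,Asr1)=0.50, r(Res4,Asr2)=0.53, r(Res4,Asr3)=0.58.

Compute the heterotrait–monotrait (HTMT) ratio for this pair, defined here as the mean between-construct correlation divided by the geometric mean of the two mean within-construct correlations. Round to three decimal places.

Mean heterotrait r = 6.25/12 = 0.5208.
Mean within-Res = 3.64/6 = 0.6067; mean within-Asr = 1.49/3 = 0.4967.
Geometric mean = √(0.6067 × 0.4967) = 0.5490.
HTMT = 0.5208 / 0.5490 = 0.949.

0.949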